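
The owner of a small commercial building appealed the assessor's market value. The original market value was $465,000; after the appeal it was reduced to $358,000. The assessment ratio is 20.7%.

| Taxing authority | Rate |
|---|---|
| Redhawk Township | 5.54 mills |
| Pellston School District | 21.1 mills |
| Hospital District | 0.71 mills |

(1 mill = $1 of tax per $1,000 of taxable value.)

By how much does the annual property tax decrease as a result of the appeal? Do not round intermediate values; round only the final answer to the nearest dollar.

Old assessed value = $465,000 × 0.207 = $96,255
New assessed value = $358,000 × 0.207 = $74,106
Combined rate = 0.00554 + 0.0211 + 0.00071 = 0.02735
Old tax = $96,255 × 0.02735 = $2,632.57425
New tax = $74,106 × 0.02735 = $2,026.7991
Reduction = $2,632.57425 − $2,026.7991 = $605.77515

$606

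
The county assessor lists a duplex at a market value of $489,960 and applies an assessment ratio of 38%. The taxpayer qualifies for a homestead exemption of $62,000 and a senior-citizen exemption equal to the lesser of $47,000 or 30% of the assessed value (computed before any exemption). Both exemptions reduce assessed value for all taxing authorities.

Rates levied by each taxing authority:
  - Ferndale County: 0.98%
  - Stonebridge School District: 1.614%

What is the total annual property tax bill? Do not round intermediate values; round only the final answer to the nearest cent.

Assessed value = $489,960 × 0.38 = $186,184.8
Senior-citizen exemption = min($47,000, 30% × $186,184.8) = min($47,000, $55,855.44) = $47,000 (dollar cap binds)
Taxable value = $186,184.8 − $62,000 − $47,000 = $77,184.8
Ferndale County: $77,184.8 × 0.0098 = $756.41104
Stonebridge School District: $77,184.8 × 0.01614 = $1,245.762672
Total = $2,002.173712

$2,002.17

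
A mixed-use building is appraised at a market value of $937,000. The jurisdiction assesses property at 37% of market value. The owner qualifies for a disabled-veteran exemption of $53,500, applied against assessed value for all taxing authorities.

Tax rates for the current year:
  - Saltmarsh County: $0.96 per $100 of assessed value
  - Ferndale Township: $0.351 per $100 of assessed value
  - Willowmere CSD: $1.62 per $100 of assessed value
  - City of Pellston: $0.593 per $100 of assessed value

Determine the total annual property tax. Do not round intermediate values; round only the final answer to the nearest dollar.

$10,332

Assessed value = $937,000 × 0.37 = $346,690
Taxable value = $346,690 − $53,500 = $293,190
Saltmarsh County: $293,190 × 0.0096 = $2,814.624
Ferndale Township: $293,190 × 0.00351 = $1,029.0969
Willowmere CSD: $293,190 × 0.0162 = $4,749.678
City of Pellston: $293,190 × 0.00593 = $1,738.6167
Total = $2,814.624 + $1,029.0969 + $4,749.678 + $1,738.6167 = $10,332.0156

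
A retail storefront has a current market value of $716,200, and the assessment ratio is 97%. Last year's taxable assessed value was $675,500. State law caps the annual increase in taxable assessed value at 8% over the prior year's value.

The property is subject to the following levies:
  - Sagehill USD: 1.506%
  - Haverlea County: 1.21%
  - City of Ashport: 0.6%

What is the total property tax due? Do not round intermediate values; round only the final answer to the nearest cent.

$23,036.72

Uncapped assessed value = $716,200 × 0.97 = $694,714
Cap limit = $675,500 × 1.08 = $729,540
Taxable assessed value = min($694,714, $729,540) = $694,714 (cap does not bind)
Sagehill USD: $694,714 × 0.01506 = $10,462.39284
Haverlea County: $694,714 × 0.0121 = $8,406.0394
City of Ashport: $694,714 × 0.006 = $4,168.284
Total = $23,036.71624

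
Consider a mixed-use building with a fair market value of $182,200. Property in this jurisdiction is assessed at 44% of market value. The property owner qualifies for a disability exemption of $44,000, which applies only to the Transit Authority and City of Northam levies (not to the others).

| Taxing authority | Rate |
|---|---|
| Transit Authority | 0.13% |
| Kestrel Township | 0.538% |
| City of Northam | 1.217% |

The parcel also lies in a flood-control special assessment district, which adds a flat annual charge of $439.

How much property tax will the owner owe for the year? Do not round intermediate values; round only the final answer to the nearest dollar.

Assessed value = $182,200 × 0.44 = $80,168
Transit Authority: ($80,168 − $44,000) × 0.0013 = $36,168 × 0.0013 = $47.0184
Kestrel Township: $80,168 × 0.00538 = $431.30384
City of Northam: ($80,168 − $44,000) × 0.01217 = $36,168 × 0.01217 = $440.16456
Levies subtotal = $918.4868
Total = $918.4868 + $439 = $1,357.4868

$1,357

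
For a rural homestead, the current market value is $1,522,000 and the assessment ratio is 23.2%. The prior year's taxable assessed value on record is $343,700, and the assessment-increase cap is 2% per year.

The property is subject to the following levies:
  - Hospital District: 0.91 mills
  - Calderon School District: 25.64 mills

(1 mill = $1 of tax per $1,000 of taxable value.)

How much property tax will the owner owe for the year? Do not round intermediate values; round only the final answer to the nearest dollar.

Uncapped assessed value = $1,522,000 × 0.232 = $353,104
Cap limit = $343,700 × 1.02 = $350,574
Taxable assessed value = min($353,104, $350,574) = $350,574 (cap binds)
Hospital District: $350,574 × 0.00091 = $319.02234
Calderon School District: $350,574 × 0.02564 = $8,988.71736
Total = $9,307.7397

$9,308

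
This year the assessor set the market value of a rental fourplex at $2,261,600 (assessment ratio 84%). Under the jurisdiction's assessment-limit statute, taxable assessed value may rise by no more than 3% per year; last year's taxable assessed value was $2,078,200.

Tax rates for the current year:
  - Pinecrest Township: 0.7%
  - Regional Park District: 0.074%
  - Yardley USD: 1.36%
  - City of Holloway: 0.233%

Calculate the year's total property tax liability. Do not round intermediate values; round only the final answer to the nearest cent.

Uncapped assessed value = $2,261,600 × 0.84 = $1,899,744
Cap limit = $2,078,200 × 1.03 = $2,140,546
Taxable assessed value = min($1,899,744, $2,140,546) = $1,899,744 (cap does not bind)
Pinecrest Township: $1,899,744 × 0.007 = $13,298.208
Regional Park District: $1,899,744 × 0.00074 = $1,405.81056
Yardley USD: $1,899,744 × 0.0136 = $25,836.5184
City of Holloway: $1,899,744 × 0.00233 = $4,426.40352
Total = $44,966.94048

$44,966.94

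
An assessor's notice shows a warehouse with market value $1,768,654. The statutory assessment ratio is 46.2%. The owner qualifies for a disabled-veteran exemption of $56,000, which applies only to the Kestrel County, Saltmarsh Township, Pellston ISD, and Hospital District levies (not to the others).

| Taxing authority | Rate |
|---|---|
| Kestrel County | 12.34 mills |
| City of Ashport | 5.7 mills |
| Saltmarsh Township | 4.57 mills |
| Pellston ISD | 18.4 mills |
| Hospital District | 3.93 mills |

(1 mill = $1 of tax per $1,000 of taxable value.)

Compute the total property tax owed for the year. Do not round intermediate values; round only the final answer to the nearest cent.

Assessed value = $1,768,654 × 0.462 = $817,118.148
Kestrel County: ($817,118.148 − $56,000) × 0.01234 = $761,118.148 × 0.01234 = $9,392.19794632
City of Ashport: $817,118.148 × 0.0057 = $4,657.5734436
Saltmarsh Township: ($817,118.148 − $56,000) × 0.00457 = $761,118.148 × 0.00457 = $3,478.30993636
Pellston ISD: ($817,118.148 − $56,000) × 0.0184 = $761,118.148 × 0.0184 = $14,004.5739232
Hospital District: ($817,118.148 − $56,000) × 0.00393 = $761,118.148 × 0.00393 = $2,991.19432164
Total = $34,523.84957112

$34,523.85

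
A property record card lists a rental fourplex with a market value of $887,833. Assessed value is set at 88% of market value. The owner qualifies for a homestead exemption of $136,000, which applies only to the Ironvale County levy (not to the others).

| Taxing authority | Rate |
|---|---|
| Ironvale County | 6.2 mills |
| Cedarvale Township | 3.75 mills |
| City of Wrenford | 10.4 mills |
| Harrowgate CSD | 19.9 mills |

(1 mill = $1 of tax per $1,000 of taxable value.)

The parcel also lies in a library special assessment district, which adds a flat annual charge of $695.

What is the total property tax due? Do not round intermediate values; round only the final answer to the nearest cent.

Assessed value = $887,833 × 0.88 = $781,293.04
Ironvale County: ($781,293.04 − $136,000) × 0.0062 = $645,293.04 × 0.0062 = $4,000.816848
Cedarvale Township: $781,293.04 × 0.00375 = $2,929.8489
City of Wrenford: $781,293.04 × 0.0104 = $8,125.447616
Harrowgate CSD: $781,293.04 × 0.0199 = $15,547.731496
Levies subtotal = $30,603.84486
Total = $30,603.84486 + $695 = $31,298.84486

$31,298.84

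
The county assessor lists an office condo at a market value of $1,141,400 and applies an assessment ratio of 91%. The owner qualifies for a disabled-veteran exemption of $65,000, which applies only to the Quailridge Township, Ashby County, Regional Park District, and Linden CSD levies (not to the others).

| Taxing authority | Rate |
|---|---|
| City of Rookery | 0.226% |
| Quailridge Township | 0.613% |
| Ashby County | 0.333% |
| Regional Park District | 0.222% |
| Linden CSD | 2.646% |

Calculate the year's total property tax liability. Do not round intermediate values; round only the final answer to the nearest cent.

Assessed value = $1,141,400 × 0.91 = $1,038,674
City of Rookery: $1,038,674 × 0.00226 = $2,347.40324
Quailridge Township: ($1,038,674 − $65,000) × 0.00613 = $973,674 × 0.00613 = $5,968.62162
Ashby County: ($1,038,674 − $65,000) × 0.00333 = $973,674 × 0.00333 = $3,242.33442
Regional Park District: ($1,038,674 − $65,000) × 0.00222 = $973,674 × 0.00222 = $2,161.55628
Linden CSD: ($1,038,674 − $65,000) × 0.02646 = $973,674 × 0.02646 = $25,763.41404
Total = $39,483.3296

$39,483.33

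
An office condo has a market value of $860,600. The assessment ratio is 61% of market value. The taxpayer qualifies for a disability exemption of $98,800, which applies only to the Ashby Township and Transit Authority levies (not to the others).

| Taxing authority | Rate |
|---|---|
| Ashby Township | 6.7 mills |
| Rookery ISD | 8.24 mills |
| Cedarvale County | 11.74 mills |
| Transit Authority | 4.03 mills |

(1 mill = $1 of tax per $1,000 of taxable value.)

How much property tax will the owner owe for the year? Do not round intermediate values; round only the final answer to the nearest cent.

Assessed value = $860,600 × 0.61 = $524,966
Ashby Township: ($524,966 − $98,800) × 0.0067 = $426,166 × 0.0067 = $2,855.3122
Rookery ISD: $524,966 × 0.00824 = $4,325.71984
Cedarvale County: $524,966 × 0.01174 = $6,163.10084
Transit Authority: ($524,966 − $98,800) × 0.00403 = $426,166 × 0.00403 = $1,717.44898
Total = $15,061.58186

$15,061.58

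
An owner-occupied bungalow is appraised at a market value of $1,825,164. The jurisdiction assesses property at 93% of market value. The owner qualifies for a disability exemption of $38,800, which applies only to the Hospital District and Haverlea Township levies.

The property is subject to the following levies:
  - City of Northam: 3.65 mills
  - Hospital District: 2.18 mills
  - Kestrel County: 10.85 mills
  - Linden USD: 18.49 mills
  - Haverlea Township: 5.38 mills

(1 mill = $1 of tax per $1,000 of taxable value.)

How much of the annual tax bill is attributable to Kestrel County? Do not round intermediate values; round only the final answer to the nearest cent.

$18,416.82

Assessed value = $1,825,164 × 0.93 = $1,697,402.52
Kestrel County taxable value = $1,697,402.52 (exemption does not apply)
Kestrel County levy = $1,697,402.52 × 0.01085 = $18,416.817342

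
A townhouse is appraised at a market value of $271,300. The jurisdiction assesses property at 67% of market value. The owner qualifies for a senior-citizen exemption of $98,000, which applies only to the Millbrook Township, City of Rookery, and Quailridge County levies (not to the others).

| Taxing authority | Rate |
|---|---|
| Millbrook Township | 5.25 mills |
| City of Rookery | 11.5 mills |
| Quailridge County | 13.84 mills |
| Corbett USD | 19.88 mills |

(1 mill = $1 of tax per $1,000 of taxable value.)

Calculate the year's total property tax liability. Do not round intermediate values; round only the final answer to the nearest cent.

Assessed value = $271,300 × 0.67 = $181,771
Millbrook Township: ($181,771 − $98,000) × 0.00525 = $83,771 × 0.00525 = $439.79775
City of Rookery: ($181,771 − $98,000) × 0.0115 = $83,771 × 0.0115 = $963.3665
Quailridge County: ($181,771 − $98,000) × 0.01384 = $83,771 × 0.01384 = $1,159.39064
Corbett USD: $181,771 × 0.01988 = $3,613.60748
Total = $6,176.16237

$6,176.16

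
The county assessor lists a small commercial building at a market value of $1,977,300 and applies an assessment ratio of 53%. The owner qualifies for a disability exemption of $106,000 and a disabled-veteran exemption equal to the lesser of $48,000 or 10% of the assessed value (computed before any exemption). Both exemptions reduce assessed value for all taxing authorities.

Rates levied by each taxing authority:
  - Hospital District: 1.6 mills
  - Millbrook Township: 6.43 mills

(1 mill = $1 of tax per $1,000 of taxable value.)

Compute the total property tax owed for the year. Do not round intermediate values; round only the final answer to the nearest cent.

Assessed value = $1,977,300 × 0.53 = $1,047,969
Disabled-veteran exemption = min($48,000, 10% × $1,047,969) = min($48,000, $104,796.9) = $48,000 (dollar cap binds)
Taxable value = $1,047,969 − $106,000 − $48,000 = $893,969
Hospital District: $893,969 × 0.0016 = $1,430.3504
Millbrook Township: $893,969 × 0.00643 = $5,748.22067
Total = $7,178.57107

$7,178.57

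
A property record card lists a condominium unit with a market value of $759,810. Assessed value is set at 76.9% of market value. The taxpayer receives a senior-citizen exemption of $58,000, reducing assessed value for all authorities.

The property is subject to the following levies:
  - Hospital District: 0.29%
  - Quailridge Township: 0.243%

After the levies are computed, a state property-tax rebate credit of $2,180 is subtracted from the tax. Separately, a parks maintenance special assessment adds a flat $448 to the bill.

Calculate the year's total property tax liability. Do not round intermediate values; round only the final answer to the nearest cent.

Assessed value = $759,810 × 0.769 = $584,293.89
Taxable value = $584,293.89 − $58,000 = $526,293.89
Hospital District: $526,293.89 × 0.0029 = $1,526.252281
Quailridge Township: $526,293.89 × 0.00243 = $1,278.8941527
Levies subtotal = $2,805.1464337
After credit = $2,805.1464337 − $2,180 = $625.1464337
Total = $625.1464337 + $448 = $1,073.1464337

$1,073.15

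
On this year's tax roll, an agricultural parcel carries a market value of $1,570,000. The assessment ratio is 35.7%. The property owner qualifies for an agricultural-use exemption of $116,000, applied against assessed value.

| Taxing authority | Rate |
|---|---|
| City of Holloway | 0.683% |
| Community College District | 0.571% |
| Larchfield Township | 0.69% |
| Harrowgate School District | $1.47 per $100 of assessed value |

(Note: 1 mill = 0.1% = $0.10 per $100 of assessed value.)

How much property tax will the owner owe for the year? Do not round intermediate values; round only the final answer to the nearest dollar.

$15,175

Assessed value = $1,570,000 × 0.357 = $560,490
Taxable value = $560,490 − $116,000 = $444,490
City of Holloway: $444,490 × 0.00683 = $3,035.8667
Community College District: $444,490 × 0.00571 = $2,538.0379
Larchfield Township: $444,490 × 0.0069 = $3,066.981
Harrowgate School District: $444,490 × 0.0147 = $6,534.003
Total = $15,174.8886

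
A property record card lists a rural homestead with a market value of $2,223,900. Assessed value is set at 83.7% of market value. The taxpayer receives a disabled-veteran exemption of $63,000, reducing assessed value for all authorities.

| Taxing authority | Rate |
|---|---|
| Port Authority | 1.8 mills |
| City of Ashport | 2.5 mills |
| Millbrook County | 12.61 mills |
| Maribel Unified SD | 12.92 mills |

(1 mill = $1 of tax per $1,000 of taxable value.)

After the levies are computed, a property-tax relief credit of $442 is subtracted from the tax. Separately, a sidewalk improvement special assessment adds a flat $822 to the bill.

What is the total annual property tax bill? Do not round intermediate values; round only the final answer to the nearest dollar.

$54,026

Assessed value = $2,223,900 × 0.837 = $1,861,404.3
Taxable value = $1,861,404.3 − $63,000 = $1,798,404.3
Port Authority: $1,798,404.3 × 0.0018 = $3,237.12774
City of Ashport: $1,798,404.3 × 0.0025 = $4,496.01075
Millbrook County: $1,798,404.3 × 0.01261 = $22,677.878223
Maribel Unified SD: $1,798,404.3 × 0.01292 = $23,235.383556
Levies subtotal = $53,646.400269
After credit = $53,646.400269 − $442 = $53,204.400269
Total = $53,204.400269 + $822 = $54,026.400269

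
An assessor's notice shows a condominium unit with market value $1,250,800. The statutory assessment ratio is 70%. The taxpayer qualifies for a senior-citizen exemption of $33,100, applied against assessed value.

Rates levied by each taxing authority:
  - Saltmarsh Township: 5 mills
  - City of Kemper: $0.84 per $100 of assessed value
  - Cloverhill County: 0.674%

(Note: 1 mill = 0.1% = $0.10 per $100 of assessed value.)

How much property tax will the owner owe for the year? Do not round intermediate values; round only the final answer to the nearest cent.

Assessed value = $1,250,800 × 0.7 = $875,560
Taxable value = $875,560 − $33,100 = $842,460
Saltmarsh Township: $842,460 × 0.005 = $4,212.3
City of Kemper: $842,460 × 0.0084 = $7,076.664
Cloverhill County: $842,460 × 0.00674 = $5,678.1804
Total = $16,967.1444

$16,967.14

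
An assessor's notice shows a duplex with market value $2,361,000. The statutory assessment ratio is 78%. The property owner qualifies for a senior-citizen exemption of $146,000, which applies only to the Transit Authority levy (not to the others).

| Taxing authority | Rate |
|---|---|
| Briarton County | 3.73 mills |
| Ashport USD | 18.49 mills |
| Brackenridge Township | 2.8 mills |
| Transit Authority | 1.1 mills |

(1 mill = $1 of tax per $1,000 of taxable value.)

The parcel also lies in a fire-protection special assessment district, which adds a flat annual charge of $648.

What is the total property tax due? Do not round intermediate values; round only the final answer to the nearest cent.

Assessed value = $2,361,000 × 0.78 = $1,841,580
Briarton County: $1,841,580 × 0.00373 = $6,869.0934
Ashport USD: $1,841,580 × 0.01849 = $34,050.8142
Brackenridge Township: $1,841,580 × 0.0028 = $5,156.424
Transit Authority: ($1,841,580 − $146,000) × 0.0011 = $1,695,580 × 0.0011 = $1,865.138
Levies subtotal = $47,941.4696
Total = $47,941.4696 + $648 = $48,589.4696

$48,589.47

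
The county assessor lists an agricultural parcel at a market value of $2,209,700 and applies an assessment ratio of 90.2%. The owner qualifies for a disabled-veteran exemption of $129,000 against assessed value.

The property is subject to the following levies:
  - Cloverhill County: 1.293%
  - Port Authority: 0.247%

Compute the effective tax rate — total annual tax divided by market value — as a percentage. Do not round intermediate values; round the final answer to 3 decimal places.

1.299%

Assessed value = $2,209,700 × 0.902 = $1,993,149.4
Taxable value = $1,993,149.4 − $129,000 = $1,864,149.4
Cloverhill County: $1,864,149.4 × 0.01293 = $24,103.451742
Port Authority: $1,864,149.4 × 0.00247 = $4,604.449018
Total tax = $28,707.90076
Effective rate = $28,707.90076 ÷ $2,209,700 = 1.299% of market value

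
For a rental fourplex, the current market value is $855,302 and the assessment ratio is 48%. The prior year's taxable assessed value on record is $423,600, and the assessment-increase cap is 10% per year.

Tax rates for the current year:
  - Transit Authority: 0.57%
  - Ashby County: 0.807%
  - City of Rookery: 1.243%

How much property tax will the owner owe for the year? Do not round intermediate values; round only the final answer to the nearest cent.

Uncapped assessed value = $855,302 × 0.48 = $410,544.96
Cap limit = $423,600 × 1.1 = $465,960
Taxable assessed value = min($410,544.96, $465,960) = $410,544.96 (cap does not bind)
Transit Authority: $410,544.96 × 0.0057 = $2,340.106272
Ashby County: $410,544.96 × 0.00807 = $3,313.0978272
City of Rookery: $410,544.96 × 0.01243 = $5,103.0738528
Total = $10,756.277952

$10,756.28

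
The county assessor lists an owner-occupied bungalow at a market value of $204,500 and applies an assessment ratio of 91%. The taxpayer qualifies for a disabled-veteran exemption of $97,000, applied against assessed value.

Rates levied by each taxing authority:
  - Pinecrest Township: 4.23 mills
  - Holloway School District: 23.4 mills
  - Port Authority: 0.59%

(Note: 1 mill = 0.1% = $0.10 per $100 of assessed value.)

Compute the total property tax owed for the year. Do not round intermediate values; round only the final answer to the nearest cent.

$2,987.36

Assessed value = $204,500 × 0.91 = $186,095
Taxable value = $186,095 − $97,000 = $89,095
Pinecrest Township: $89,095 × 0.00423 = $376.87185
Holloway School District: $89,095 × 0.0234 = $2,084.823
Port Authority: $89,095 × 0.0059 = $525.6605
Total = $2,987.35535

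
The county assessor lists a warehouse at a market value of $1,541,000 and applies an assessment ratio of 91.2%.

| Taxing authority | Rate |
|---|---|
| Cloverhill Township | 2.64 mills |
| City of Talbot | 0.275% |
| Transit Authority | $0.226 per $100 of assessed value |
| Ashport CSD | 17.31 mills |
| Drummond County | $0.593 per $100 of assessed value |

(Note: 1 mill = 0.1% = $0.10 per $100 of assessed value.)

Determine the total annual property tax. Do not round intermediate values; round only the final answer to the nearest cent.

$43,412.56

Assessed value = $1,541,000 × 0.912 = $1,405,392
Cloverhill Township: $1,405,392 × 0.00264 = $3,710.23488
City of Talbot: $1,405,392 × 0.00275 = $3,864.828
Transit Authority: $1,405,392 × 0.00226 = $3,176.18592
Ashport CSD: $1,405,392 × 0.01731 = $24,327.33552
Drummond County: $1,405,392 × 0.00593 = $8,333.97456
Total = $43,412.55888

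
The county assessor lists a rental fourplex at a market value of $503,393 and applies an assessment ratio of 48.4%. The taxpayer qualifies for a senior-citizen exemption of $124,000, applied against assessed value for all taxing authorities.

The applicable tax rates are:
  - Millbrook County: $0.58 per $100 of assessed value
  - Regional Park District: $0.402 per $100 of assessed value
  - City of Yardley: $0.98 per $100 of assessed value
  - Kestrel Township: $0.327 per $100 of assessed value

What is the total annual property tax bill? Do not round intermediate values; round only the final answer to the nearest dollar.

$2,739

Assessed value = $503,393 × 0.484 = $243,642.212
Taxable value = $243,642.212 − $124,000 = $119,642.212
Millbrook County: $119,642.212 × 0.0058 = $693.9248296
Regional Park District: $119,642.212 × 0.00402 = $480.96169224
City of Yardley: $119,642.212 × 0.0098 = $1,172.4936776
Kestrel Township: $119,642.212 × 0.00327 = $391.23003324
Total = $693.9248296 + $480.96169224 + $1,172.4936776 + $391.23003324 = $2,738.61023268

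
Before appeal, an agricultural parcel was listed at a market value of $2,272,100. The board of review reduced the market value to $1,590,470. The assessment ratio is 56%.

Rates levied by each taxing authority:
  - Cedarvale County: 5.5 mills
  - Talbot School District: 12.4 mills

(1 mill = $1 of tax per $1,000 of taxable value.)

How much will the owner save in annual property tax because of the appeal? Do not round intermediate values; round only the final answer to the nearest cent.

$6,832.66

Old assessed value = $2,272,100 × 0.56 = $1,272,376
New assessed value = $1,590,470 × 0.56 = $890,663.2
Combined rate = 0.0055 + 0.0124 = 0.0179
Old tax = $1,272,376 × 0.0179 = $22,775.5304
New tax = $890,663.2 × 0.0179 = $15,942.87128
Reduction = $22,775.5304 − $15,942.87128 = $6,832.65912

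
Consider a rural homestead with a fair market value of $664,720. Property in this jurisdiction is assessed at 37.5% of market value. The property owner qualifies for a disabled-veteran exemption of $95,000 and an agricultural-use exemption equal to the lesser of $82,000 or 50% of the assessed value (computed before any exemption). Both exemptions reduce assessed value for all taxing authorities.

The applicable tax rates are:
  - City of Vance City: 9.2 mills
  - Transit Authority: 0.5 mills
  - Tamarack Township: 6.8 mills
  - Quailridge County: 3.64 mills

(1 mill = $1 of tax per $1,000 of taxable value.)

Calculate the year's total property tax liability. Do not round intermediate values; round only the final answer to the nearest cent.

Assessed value = $664,720 × 0.375 = $249,270
Agricultural-use exemption = min($82,000, 50% × $249,270) = min($82,000, $124,635) = $82,000 (dollar cap binds)
Taxable value = $249,270 − $95,000 − $82,000 = $72,270
City of Vance City: $72,270 × 0.0092 = $664.884
Transit Authority: $72,270 × 0.0005 = $36.135
Tamarack Township: $72,270 × 0.0068 = $491.436
Quailridge County: $72,270 × 0.00364 = $263.0628
Total = $1,455.5178

$1,455.52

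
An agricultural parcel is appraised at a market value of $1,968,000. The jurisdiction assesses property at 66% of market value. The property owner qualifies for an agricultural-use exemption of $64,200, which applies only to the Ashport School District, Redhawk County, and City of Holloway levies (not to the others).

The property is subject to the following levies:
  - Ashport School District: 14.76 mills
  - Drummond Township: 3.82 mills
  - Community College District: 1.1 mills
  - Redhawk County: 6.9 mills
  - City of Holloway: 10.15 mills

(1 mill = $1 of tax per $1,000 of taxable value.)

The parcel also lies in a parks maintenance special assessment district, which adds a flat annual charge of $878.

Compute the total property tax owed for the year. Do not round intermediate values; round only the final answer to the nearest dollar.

Assessed value = $1,968,000 × 0.66 = $1,298,880
Ashport School District: ($1,298,880 − $64,200) × 0.01476 = $1,234,680 × 0.01476 = $18,223.8768
Drummond Township: $1,298,880 × 0.00382 = $4,961.7216
Community College District: $1,298,880 × 0.0011 = $1,428.768
Redhawk County: ($1,298,880 − $64,200) × 0.0069 = $1,234,680 × 0.0069 = $8,519.292
City of Holloway: ($1,298,880 − $64,200) × 0.01015 = $1,234,680 × 0.01015 = $12,532.002
Levies subtotal = $45,665.6604
Total = $45,665.6604 + $878 = $46,543.6604

$46,544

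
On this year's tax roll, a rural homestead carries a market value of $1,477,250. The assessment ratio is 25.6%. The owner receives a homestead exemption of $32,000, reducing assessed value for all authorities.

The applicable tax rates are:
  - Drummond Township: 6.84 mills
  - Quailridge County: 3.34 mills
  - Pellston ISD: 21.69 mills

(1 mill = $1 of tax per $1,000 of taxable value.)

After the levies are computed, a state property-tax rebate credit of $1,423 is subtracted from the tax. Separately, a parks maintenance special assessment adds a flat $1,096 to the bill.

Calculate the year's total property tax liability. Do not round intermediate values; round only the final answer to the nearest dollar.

Assessed value = $1,477,250 × 0.256 = $378,176
Taxable value = $378,176 − $32,000 = $346,176
Drummond Township: $346,176 × 0.00684 = $2,367.84384
Quailridge County: $346,176 × 0.00334 = $1,156.22784
Pellston ISD: $346,176 × 0.02169 = $7,508.55744
Levies subtotal = $11,032.62912
After credit = $11,032.62912 − $1,423 = $9,609.62912
Total = $9,609.62912 + $1,096 = $10,705.62912

$10,706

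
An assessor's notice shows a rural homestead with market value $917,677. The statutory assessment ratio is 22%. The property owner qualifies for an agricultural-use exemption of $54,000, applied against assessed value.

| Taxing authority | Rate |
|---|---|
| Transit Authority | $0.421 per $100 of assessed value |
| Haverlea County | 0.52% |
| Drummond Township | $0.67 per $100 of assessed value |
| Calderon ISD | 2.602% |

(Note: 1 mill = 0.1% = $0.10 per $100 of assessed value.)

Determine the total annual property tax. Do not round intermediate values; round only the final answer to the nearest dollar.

$6,231

Assessed value = $917,677 × 0.22 = $201,888.94
Taxable value = $201,888.94 − $54,000 = $147,888.94
Transit Authority: $147,888.94 × 0.00421 = $622.6124374
Haverlea County: $147,888.94 × 0.0052 = $769.022488
Drummond Township: $147,888.94 × 0.0067 = $990.855898
Calderon ISD: $147,888.94 × 0.02602 = $3,848.0702188
Total = $6,230.5610422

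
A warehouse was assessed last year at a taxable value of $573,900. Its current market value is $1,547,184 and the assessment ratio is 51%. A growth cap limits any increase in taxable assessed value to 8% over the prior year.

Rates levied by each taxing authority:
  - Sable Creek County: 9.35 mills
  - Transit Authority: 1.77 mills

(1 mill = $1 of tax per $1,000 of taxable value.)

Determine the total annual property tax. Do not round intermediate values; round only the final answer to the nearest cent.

Uncapped assessed value = $1,547,184 × 0.51 = $789,063.84
Cap limit = $573,900 × 1.08 = $619,812
Taxable assessed value = min($789,063.84, $619,812) = $619,812 (cap binds)
Sable Creek County: $619,812 × 0.00935 = $5,795.2422
Transit Authority: $619,812 × 0.00177 = $1,097.06724
Total = $6,892.30944

$6,892.31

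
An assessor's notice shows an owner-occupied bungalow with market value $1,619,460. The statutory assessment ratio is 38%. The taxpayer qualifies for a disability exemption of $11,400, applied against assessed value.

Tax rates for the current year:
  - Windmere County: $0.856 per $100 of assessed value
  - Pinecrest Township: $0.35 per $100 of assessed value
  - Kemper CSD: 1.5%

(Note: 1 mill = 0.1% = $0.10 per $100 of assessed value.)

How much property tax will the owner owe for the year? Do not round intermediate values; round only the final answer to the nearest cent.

Assessed value = $1,619,460 × 0.38 = $615,394.8
Taxable value = $615,394.8 − $11,400 = $603,994.8
Windmere County: $603,994.8 × 0.00856 = $5,170.195488
Pinecrest Township: $603,994.8 × 0.0035 = $2,113.9818
Kemper CSD: $603,994.8 × 0.015 = $9,059.922
Total = $16,344.099288

$16,344.10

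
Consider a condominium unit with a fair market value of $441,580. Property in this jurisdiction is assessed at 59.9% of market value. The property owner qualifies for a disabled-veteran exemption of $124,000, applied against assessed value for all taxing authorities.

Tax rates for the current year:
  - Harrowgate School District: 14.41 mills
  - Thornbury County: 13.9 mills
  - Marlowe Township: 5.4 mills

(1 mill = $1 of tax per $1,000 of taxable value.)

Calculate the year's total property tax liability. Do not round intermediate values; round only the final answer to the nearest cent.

Assessed value = $441,580 × 0.599 = $264,506.42
Taxable value = $264,506.42 − $124,000 = $140,506.42
Harrowgate School District: $140,506.42 × 0.01441 = $2,024.6975122
Thornbury County: $140,506.42 × 0.0139 = $1,953.039238
Marlowe Township: $140,506.42 × 0.0054 = $758.734668
Total = $2,024.6975122 + $1,953.039238 + $758.734668 = $4,736.4714182

$4,736.47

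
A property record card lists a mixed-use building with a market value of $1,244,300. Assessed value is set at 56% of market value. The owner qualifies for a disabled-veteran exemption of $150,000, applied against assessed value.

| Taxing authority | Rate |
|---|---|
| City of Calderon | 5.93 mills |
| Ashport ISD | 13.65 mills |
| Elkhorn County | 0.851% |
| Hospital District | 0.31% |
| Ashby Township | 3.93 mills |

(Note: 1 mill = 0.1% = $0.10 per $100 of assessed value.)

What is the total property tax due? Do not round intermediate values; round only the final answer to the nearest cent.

Assessed value = $1,244,300 × 0.56 = $696,808
Taxable value = $696,808 − $150,000 = $546,808
City of Calderon: $546,808 × 0.00593 = $3,242.57144
Ashport ISD: $546,808 × 0.01365 = $7,463.9292
Elkhorn County: $546,808 × 0.00851 = $4,653.33608
Hospital District: $546,808 × 0.0031 = $1,695.1048
Ashby Township: $546,808 × 0.00393 = $2,148.95544
Total = $19,203.89696

$19,203.90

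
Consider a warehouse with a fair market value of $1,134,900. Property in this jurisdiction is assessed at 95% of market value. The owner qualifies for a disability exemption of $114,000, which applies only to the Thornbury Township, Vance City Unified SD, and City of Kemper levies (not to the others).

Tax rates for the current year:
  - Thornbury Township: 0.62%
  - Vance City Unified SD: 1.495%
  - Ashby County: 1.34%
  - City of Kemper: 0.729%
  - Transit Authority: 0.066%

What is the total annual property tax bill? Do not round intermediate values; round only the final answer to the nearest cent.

$42,579.43

Assessed value = $1,134,900 × 0.95 = $1,078,155
Thornbury Township: ($1,078,155 − $114,000) × 0.0062 = $964,155 × 0.0062 = $5,977.761
Vance City Unified SD: ($1,078,155 − $114,000) × 0.01495 = $964,155 × 0.01495 = $14,414.11725
Ashby County: $1,078,155 × 0.0134 = $14,447.277
City of Kemper: ($1,078,155 − $114,000) × 0.00729 = $964,155 × 0.00729 = $7,028.68995
Transit Authority: $1,078,155 × 0.00066 = $711.5823
Total = $42,579.4275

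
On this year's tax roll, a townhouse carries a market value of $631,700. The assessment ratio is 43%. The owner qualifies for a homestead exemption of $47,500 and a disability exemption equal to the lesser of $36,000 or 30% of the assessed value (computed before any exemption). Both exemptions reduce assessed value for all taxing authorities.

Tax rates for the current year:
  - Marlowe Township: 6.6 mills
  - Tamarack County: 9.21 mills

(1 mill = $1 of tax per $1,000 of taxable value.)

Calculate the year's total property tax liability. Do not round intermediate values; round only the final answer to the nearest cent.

Assessed value = $631,700 × 0.43 = $271,631
Disability exemption = min($36,000, 30% × $271,631) = min($36,000, $81,489.3) = $36,000 (dollar cap binds)
Taxable value = $271,631 − $47,500 − $36,000 = $188,131
Marlowe Township: $188,131 × 0.0066 = $1,241.6646
Tamarack County: $188,131 × 0.00921 = $1,732.68651
Total = $2,974.35111

$2,974.35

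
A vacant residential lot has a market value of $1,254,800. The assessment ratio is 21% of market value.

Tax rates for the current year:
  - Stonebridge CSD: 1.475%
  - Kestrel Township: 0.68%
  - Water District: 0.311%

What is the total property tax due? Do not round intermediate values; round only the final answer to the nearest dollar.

Assessed value = $1,254,800 × 0.21 = $263,508
Stonebridge CSD: $263,508 × 0.01475 = $3,886.743
Kestrel Township: $263,508 × 0.0068 = $1,791.8544
Water District: $263,508 × 0.00311 = $819.50988
Total = $3,886.743 + $1,791.8544 + $819.50988 = $6,498.10728

$6,498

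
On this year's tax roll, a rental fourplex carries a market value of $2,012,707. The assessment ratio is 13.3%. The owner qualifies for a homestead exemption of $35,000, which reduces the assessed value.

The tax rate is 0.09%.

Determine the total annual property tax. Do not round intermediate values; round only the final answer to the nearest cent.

$209.42

Assessed value = $2,012,707 × 0.133 = $267,690.031
Taxable value = $267,690.031 − $35,000 = $232,690.031
Tax = $232,690.031 × 0.0009 = $209.4210279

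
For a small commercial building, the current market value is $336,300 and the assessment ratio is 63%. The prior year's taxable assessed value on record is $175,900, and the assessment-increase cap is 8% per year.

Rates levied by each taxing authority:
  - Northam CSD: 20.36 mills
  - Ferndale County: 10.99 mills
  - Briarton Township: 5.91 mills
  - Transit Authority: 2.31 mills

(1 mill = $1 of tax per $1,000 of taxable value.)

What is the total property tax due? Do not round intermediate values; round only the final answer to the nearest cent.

Uncapped assessed value = $336,300 × 0.63 = $211,869
Cap limit = $175,900 × 1.08 = $189,972
Taxable assessed value = min($211,869, $189,972) = $189,972 (cap binds)
Northam CSD: $189,972 × 0.02036 = $3,867.82992
Ferndale County: $189,972 × 0.01099 = $2,087.79228
Briarton Township: $189,972 × 0.00591 = $1,122.73452
Transit Authority: $189,972 × 0.00231 = $438.83532
Total = $7,517.19204

$7,517.19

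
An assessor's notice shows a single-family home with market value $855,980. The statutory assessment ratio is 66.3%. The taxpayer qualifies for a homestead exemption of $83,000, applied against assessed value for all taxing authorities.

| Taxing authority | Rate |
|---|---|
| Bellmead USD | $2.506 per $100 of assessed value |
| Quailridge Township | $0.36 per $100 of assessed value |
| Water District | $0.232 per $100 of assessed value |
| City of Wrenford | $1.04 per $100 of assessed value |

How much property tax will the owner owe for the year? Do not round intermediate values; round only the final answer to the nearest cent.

$20,049.22

Assessed value = $855,980 × 0.663 = $567,514.74
Taxable value = $567,514.74 − $83,000 = $484,514.74
Bellmead USD: $484,514.74 × 0.02506 = $12,141.9393844
Quailridge Township: $484,514.74 × 0.0036 = $1,744.253064
Water District: $484,514.74 × 0.00232 = $1,124.0741968
City of Wrenford: $484,514.74 × 0.0104 = $5,038.953296
Total = $12,141.9393844 + $1,744.253064 + $1,124.0741968 + $5,038.953296 = $20,049.2199412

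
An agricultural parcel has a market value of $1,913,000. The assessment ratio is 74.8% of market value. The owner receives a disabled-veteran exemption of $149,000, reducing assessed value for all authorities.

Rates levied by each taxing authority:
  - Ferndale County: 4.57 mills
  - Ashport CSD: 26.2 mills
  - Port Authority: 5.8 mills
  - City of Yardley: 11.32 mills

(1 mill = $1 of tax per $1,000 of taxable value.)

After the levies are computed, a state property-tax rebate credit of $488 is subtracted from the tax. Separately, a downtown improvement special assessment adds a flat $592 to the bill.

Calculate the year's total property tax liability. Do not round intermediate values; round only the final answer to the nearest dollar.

Assessed value = $1,913,000 × 0.748 = $1,430,924
Taxable value = $1,430,924 − $149,000 = $1,281,924
Ferndale County: $1,281,924 × 0.00457 = $5,858.39268
Ashport CSD: $1,281,924 × 0.0262 = $33,586.4088
Port Authority: $1,281,924 × 0.0058 = $7,435.1592
City of Yardley: $1,281,924 × 0.01132 = $14,511.37968
Levies subtotal = $61,391.34036
After credit = $61,391.34036 − $488 = $60,903.34036
Total = $60,903.34036 + $592 = $61,495.34036

$61,495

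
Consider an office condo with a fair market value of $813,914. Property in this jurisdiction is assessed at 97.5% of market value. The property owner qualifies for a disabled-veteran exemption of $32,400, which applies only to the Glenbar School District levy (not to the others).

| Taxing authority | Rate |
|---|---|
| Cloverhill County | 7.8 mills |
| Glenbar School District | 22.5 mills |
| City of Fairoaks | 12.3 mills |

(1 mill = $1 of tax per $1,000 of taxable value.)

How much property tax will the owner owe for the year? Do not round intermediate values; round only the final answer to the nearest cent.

$33,076.92

Assessed value = $813,914 × 0.975 = $793,566.15
Cloverhill County: $793,566.15 × 0.0078 = $6,189.81597
Glenbar School District: ($793,566.15 − $32,400) × 0.0225 = $761,166.15 × 0.0225 = $17,126.238375
City of Fairoaks: $793,566.15 × 0.0123 = $9,760.863645
Total = $33,076.91799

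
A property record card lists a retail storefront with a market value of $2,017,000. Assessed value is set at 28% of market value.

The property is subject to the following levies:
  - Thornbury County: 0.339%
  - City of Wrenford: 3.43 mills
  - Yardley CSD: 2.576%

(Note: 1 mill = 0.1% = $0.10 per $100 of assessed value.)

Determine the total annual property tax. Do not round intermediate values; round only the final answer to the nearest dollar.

$18,400

Assessed value = $2,017,000 × 0.28 = $564,760
Thornbury County: $564,760 × 0.00339 = $1,914.5364
City of Wrenford: $564,760 × 0.00343 = $1,937.1268
Yardley CSD: $564,760 × 0.02576 = $14,548.2176
Total = $18,399.8808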